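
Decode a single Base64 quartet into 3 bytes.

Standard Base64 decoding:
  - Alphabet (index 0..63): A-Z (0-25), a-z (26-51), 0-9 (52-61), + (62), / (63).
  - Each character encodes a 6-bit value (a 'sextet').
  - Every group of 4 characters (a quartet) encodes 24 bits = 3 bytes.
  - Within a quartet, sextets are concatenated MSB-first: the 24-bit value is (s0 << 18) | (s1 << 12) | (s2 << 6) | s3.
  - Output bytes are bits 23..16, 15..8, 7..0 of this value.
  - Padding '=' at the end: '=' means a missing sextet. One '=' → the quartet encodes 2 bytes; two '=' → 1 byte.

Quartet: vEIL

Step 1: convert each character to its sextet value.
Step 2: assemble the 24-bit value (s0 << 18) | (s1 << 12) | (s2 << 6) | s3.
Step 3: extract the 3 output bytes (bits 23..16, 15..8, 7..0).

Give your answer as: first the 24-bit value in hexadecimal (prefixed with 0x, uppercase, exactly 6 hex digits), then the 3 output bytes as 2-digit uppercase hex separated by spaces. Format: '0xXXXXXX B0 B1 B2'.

Answer: 0xBC420B BC 42 0B

Derivation:
Sextets: v=47, E=4, I=8, L=11
24-bit: (47<<18) | (4<<12) | (8<<6) | 11
      = 0xBC0000 | 0x004000 | 0x000200 | 0x00000B
      = 0xBC420B
Bytes: (v>>16)&0xFF=BC, (v>>8)&0xFF=42, v&0xFF=0B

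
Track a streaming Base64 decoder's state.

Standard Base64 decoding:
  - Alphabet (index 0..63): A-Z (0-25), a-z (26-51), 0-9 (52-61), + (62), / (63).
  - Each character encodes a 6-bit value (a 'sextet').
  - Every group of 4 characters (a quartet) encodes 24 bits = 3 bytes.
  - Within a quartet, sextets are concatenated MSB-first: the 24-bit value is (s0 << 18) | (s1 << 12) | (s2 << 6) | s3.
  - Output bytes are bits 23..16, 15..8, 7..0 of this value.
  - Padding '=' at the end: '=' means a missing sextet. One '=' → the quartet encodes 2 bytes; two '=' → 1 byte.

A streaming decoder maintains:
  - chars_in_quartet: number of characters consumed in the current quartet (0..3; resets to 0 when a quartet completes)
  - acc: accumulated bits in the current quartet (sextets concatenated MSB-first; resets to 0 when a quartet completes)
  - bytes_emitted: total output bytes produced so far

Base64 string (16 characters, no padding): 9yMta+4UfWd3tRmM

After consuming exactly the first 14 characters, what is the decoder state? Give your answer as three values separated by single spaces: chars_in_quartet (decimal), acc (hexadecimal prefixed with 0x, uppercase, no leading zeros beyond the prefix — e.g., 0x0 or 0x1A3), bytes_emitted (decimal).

Answer: 2 0xB51 9

Derivation:
After char 0 ('9'=61): chars_in_quartet=1 acc=0x3D bytes_emitted=0
After char 1 ('y'=50): chars_in_quartet=2 acc=0xF72 bytes_emitted=0
After char 2 ('M'=12): chars_in_quartet=3 acc=0x3DC8C bytes_emitted=0
After char 3 ('t'=45): chars_in_quartet=4 acc=0xF7232D -> emit F7 23 2D, reset; bytes_emitted=3
After char 4 ('a'=26): chars_in_quartet=1 acc=0x1A bytes_emitted=3
After char 5 ('+'=62): chars_in_quartet=2 acc=0x6BE bytes_emitted=3
After char 6 ('4'=56): chars_in_quartet=3 acc=0x1AFB8 bytes_emitted=3
After char 7 ('U'=20): chars_in_quartet=4 acc=0x6BEE14 -> emit 6B EE 14, reset; bytes_emitted=6
After char 8 ('f'=31): chars_in_quartet=1 acc=0x1F bytes_emitted=6
After char 9 ('W'=22): chars_in_quartet=2 acc=0x7D6 bytes_emitted=6
After char 10 ('d'=29): chars_in_quartet=3 acc=0x1F59D bytes_emitted=6
After char 11 ('3'=55): chars_in_quartet=4 acc=0x7D6777 -> emit 7D 67 77, reset; bytes_emitted=9
After char 12 ('t'=45): chars_in_quartet=1 acc=0x2D bytes_emitted=9
After char 13 ('R'=17): chars_in_quartet=2 acc=0xB51 bytes_emitted=9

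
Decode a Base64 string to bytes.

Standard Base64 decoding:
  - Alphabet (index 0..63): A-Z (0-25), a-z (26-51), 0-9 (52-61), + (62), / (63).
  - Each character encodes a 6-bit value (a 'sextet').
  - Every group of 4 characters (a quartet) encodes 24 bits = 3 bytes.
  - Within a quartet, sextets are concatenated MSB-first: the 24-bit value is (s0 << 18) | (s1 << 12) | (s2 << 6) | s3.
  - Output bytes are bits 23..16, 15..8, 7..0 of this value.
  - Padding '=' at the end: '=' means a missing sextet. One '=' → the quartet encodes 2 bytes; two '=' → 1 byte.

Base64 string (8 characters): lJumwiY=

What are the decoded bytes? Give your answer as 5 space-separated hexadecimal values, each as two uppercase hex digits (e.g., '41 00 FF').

Answer: 94 9B A6 C2 26

Derivation:
After char 0 ('l'=37): chars_in_quartet=1 acc=0x25 bytes_emitted=0
After char 1 ('J'=9): chars_in_quartet=2 acc=0x949 bytes_emitted=0
After char 2 ('u'=46): chars_in_quartet=3 acc=0x2526E bytes_emitted=0
After char 3 ('m'=38): chars_in_quartet=4 acc=0x949BA6 -> emit 94 9B A6, reset; bytes_emitted=3
After char 4 ('w'=48): chars_in_quartet=1 acc=0x30 bytes_emitted=3
After char 5 ('i'=34): chars_in_quartet=2 acc=0xC22 bytes_emitted=3
After char 6 ('Y'=24): chars_in_quartet=3 acc=0x30898 bytes_emitted=3
Padding '=': partial quartet acc=0x30898 -> emit C2 26; bytes_emitted=5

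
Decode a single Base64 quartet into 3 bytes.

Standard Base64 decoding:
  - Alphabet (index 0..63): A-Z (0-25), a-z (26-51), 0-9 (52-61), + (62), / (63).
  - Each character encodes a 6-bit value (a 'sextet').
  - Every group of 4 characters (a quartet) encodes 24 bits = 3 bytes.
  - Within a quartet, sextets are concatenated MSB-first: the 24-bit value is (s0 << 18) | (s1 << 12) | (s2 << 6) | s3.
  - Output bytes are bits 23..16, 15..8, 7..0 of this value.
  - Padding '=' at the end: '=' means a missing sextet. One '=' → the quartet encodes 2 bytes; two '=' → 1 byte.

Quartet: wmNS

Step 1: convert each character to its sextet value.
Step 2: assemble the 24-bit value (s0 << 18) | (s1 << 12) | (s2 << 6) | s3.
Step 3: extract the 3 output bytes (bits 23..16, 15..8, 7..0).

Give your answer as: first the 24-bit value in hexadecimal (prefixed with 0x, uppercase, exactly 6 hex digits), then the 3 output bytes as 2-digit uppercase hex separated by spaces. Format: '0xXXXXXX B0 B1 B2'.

Sextets: w=48, m=38, N=13, S=18
24-bit: (48<<18) | (38<<12) | (13<<6) | 18
      = 0xC00000 | 0x026000 | 0x000340 | 0x000012
      = 0xC26352
Bytes: (v>>16)&0xFF=C2, (v>>8)&0xFF=63, v&0xFF=52

Answer: 0xC26352 C2 63 52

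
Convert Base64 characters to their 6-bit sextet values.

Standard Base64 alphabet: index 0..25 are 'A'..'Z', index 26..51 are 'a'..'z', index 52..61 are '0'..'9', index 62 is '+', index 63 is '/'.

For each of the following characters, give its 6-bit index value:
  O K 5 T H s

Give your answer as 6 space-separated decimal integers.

Answer: 14 10 57 19 7 44

Derivation:
'O': A..Z range, ord('O') − ord('A') = 14
'K': A..Z range, ord('K') − ord('A') = 10
'5': 0..9 range, 52 + ord('5') − ord('0') = 57
'T': A..Z range, ord('T') − ord('A') = 19
'H': A..Z range, ord('H') − ord('A') = 7
's': a..z range, 26 + ord('s') − ord('a') = 44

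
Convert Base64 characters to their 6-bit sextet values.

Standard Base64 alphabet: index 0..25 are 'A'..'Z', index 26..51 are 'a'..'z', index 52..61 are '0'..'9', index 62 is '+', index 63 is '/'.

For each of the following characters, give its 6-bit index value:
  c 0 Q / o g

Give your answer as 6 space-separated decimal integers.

Answer: 28 52 16 63 40 32

Derivation:
'c': a..z range, 26 + ord('c') − ord('a') = 28
'0': 0..9 range, 52 + ord('0') − ord('0') = 52
'Q': A..Z range, ord('Q') − ord('A') = 16
'/': index 63
'o': a..z range, 26 + ord('o') − ord('a') = 40
'g': a..z range, 26 + ord('g') − ord('a') = 32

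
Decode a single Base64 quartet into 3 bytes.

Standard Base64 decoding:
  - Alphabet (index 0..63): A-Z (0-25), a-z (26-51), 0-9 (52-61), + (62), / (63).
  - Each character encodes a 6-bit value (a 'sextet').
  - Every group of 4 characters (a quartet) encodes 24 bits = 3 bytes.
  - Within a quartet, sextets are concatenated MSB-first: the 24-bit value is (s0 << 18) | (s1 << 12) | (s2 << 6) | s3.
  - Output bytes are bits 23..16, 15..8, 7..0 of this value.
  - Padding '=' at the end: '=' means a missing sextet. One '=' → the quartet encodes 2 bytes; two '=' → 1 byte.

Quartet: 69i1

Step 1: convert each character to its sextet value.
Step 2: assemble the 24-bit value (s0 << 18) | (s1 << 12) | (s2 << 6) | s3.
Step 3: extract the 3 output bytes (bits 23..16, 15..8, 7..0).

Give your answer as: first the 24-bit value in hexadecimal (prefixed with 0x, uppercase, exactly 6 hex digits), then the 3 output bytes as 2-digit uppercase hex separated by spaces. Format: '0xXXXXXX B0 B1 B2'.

Sextets: 6=58, 9=61, i=34, 1=53
24-bit: (58<<18) | (61<<12) | (34<<6) | 53
      = 0xE80000 | 0x03D000 | 0x000880 | 0x000035
      = 0xEBD8B5
Bytes: (v>>16)&0xFF=EB, (v>>8)&0xFF=D8, v&0xFF=B5

Answer: 0xEBD8B5 EB D8 B5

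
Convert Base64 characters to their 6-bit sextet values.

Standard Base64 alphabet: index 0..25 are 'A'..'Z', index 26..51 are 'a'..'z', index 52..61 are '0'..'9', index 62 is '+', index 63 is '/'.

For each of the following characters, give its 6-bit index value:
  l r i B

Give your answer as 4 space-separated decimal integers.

Answer: 37 43 34 1

Derivation:
'l': a..z range, 26 + ord('l') − ord('a') = 37
'r': a..z range, 26 + ord('r') − ord('a') = 43
'i': a..z range, 26 + ord('i') − ord('a') = 34
'B': A..Z range, ord('B') − ord('A') = 1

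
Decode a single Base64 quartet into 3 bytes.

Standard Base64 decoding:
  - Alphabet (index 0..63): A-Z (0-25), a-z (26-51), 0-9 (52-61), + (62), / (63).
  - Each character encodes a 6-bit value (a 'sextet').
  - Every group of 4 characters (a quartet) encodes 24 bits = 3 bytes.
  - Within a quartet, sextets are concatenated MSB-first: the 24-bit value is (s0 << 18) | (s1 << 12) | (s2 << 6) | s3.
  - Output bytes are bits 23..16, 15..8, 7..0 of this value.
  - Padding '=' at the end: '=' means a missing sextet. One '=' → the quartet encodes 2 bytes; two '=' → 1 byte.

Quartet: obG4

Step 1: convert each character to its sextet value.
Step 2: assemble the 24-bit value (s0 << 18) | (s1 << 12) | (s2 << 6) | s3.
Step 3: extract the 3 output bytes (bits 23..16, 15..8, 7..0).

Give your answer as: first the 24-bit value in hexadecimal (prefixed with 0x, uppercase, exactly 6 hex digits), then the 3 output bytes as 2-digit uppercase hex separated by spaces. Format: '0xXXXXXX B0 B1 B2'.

Sextets: o=40, b=27, G=6, 4=56
24-bit: (40<<18) | (27<<12) | (6<<6) | 56
      = 0xA00000 | 0x01B000 | 0x000180 | 0x000038
      = 0xA1B1B8
Bytes: (v>>16)&0xFF=A1, (v>>8)&0xFF=B1, v&0xFF=B8

Answer: 0xA1B1B8 A1 B1 B8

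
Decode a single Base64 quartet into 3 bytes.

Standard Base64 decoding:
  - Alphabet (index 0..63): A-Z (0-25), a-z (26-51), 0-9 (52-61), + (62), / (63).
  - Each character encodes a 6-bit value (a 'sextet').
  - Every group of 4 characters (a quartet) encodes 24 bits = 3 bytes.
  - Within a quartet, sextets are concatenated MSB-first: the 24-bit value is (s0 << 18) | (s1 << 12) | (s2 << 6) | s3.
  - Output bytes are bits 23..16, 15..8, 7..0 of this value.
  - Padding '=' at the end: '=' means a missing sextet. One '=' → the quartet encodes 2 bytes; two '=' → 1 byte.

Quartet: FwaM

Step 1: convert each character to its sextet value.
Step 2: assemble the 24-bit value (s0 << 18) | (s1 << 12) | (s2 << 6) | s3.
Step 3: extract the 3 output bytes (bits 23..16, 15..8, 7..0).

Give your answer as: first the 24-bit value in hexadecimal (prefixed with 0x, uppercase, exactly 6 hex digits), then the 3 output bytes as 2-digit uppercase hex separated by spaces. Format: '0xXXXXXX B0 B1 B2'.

Sextets: F=5, w=48, a=26, M=12
24-bit: (5<<18) | (48<<12) | (26<<6) | 12
      = 0x140000 | 0x030000 | 0x000680 | 0x00000C
      = 0x17068C
Bytes: (v>>16)&0xFF=17, (v>>8)&0xFF=06, v&0xFF=8C

Answer: 0x17068C 17 06 8C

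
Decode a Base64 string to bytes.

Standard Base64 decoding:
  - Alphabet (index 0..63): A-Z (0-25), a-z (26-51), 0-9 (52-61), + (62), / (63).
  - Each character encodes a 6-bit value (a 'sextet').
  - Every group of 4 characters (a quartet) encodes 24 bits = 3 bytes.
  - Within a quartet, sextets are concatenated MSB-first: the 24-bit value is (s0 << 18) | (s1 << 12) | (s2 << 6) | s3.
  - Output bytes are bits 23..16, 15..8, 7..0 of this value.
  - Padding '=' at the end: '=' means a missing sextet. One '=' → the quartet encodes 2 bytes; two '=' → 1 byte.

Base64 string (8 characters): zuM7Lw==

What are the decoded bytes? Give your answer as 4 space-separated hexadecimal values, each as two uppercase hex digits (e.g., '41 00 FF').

Answer: CE E3 3B 2F

Derivation:
After char 0 ('z'=51): chars_in_quartet=1 acc=0x33 bytes_emitted=0
After char 1 ('u'=46): chars_in_quartet=2 acc=0xCEE bytes_emitted=0
After char 2 ('M'=12): chars_in_quartet=3 acc=0x33B8C bytes_emitted=0
After char 3 ('7'=59): chars_in_quartet=4 acc=0xCEE33B -> emit CE E3 3B, reset; bytes_emitted=3
After char 4 ('L'=11): chars_in_quartet=1 acc=0xB bytes_emitted=3
After char 5 ('w'=48): chars_in_quartet=2 acc=0x2F0 bytes_emitted=3
Padding '==': partial quartet acc=0x2F0 -> emit 2F; bytes_emitted=4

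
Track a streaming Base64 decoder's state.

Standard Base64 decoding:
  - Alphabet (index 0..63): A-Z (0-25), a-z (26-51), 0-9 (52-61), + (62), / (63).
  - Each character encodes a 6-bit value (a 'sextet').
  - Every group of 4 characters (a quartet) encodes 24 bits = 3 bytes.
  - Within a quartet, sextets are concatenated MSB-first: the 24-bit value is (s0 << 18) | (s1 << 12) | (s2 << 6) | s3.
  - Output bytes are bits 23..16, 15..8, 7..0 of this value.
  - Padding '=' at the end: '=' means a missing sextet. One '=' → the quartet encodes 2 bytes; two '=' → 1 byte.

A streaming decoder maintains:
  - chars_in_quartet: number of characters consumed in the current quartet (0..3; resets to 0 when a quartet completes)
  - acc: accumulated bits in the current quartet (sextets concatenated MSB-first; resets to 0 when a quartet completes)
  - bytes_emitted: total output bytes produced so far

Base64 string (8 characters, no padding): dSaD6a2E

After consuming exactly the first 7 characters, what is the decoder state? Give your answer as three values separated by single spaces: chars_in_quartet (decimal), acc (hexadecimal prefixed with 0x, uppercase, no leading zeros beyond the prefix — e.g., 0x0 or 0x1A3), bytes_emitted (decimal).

Answer: 3 0x3A6B6 3

Derivation:
After char 0 ('d'=29): chars_in_quartet=1 acc=0x1D bytes_emitted=0
After char 1 ('S'=18): chars_in_quartet=2 acc=0x752 bytes_emitted=0
After char 2 ('a'=26): chars_in_quartet=3 acc=0x1D49A bytes_emitted=0
After char 3 ('D'=3): chars_in_quartet=4 acc=0x752683 -> emit 75 26 83, reset; bytes_emitted=3
After char 4 ('6'=58): chars_in_quartet=1 acc=0x3A bytes_emitted=3
After char 5 ('a'=26): chars_in_quartet=2 acc=0xE9A bytes_emitted=3
After char 6 ('2'=54): chars_in_quartet=3 acc=0x3A6B6 bytes_emitted=3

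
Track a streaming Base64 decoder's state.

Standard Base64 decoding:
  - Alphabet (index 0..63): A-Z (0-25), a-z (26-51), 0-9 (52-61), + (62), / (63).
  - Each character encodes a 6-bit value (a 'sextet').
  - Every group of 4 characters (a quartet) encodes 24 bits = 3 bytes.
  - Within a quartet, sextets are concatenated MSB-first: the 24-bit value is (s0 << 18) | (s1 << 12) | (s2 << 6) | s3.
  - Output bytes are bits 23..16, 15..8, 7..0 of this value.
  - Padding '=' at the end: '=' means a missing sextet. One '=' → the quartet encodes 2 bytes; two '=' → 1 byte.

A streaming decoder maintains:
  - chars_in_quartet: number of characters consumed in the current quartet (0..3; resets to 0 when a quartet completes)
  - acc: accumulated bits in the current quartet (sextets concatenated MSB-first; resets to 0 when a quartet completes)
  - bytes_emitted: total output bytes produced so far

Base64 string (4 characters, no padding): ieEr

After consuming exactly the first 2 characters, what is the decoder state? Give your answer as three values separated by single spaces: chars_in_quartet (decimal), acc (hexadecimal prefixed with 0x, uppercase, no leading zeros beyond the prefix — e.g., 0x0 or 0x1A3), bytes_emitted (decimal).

After char 0 ('i'=34): chars_in_quartet=1 acc=0x22 bytes_emitted=0
After char 1 ('e'=30): chars_in_quartet=2 acc=0x89E bytes_emitted=0

Answer: 2 0x89E 0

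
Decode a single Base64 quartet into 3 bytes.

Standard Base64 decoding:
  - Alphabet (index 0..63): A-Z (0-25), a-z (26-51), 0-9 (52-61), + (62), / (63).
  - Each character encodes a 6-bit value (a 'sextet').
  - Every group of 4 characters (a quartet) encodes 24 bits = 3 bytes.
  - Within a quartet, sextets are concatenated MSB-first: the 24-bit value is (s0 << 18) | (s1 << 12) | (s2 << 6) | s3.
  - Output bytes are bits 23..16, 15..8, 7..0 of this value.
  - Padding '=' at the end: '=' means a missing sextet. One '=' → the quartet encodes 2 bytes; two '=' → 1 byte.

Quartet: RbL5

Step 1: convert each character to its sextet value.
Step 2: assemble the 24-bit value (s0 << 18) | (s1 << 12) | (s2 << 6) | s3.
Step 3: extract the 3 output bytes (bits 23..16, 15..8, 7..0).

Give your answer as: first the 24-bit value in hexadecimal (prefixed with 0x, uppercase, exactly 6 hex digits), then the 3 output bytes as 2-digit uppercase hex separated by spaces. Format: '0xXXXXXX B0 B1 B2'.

Sextets: R=17, b=27, L=11, 5=57
24-bit: (17<<18) | (27<<12) | (11<<6) | 57
      = 0x440000 | 0x01B000 | 0x0002C0 | 0x000039
      = 0x45B2F9
Bytes: (v>>16)&0xFF=45, (v>>8)&0xFF=B2, v&0xFF=F9

Answer: 0x45B2F9 45 B2 F9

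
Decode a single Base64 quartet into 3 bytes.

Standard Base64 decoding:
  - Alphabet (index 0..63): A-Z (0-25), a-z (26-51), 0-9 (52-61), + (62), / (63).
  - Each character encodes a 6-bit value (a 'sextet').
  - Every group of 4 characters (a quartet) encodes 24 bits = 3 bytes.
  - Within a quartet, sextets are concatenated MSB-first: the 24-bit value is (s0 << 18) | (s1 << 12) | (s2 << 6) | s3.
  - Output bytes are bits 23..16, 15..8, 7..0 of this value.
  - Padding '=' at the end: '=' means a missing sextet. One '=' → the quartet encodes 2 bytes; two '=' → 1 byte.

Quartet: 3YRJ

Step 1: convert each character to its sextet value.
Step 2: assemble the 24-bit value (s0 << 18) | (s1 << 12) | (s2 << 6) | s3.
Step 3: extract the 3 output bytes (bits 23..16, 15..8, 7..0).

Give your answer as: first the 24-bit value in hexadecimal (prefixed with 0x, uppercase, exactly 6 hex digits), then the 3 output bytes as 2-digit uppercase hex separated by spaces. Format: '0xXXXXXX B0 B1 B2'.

Sextets: 3=55, Y=24, R=17, J=9
24-bit: (55<<18) | (24<<12) | (17<<6) | 9
      = 0xDC0000 | 0x018000 | 0x000440 | 0x000009
      = 0xDD8449
Bytes: (v>>16)&0xFF=DD, (v>>8)&0xFF=84, v&0xFF=49

Answer: 0xDD8449 DD 84 49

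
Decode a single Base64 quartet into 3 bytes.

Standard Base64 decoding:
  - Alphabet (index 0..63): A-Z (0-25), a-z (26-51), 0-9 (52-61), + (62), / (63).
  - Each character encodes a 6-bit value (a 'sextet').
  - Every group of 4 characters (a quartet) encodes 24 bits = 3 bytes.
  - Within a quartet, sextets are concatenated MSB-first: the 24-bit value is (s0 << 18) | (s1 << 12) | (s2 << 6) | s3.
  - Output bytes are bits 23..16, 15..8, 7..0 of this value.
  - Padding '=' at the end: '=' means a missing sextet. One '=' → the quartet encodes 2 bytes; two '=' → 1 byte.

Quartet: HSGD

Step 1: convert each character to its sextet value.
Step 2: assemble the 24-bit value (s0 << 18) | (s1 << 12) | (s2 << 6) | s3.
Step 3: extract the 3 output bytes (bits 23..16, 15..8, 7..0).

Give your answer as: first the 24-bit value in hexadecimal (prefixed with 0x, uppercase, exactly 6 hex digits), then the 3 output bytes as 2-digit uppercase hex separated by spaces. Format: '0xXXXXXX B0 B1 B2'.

Answer: 0x1D2183 1D 21 83

Derivation:
Sextets: H=7, S=18, G=6, D=3
24-bit: (7<<18) | (18<<12) | (6<<6) | 3
      = 0x1C0000 | 0x012000 | 0x000180 | 0x000003
      = 0x1D2183
Bytes: (v>>16)&0xFF=1D, (v>>8)&0xFF=21, v&0xFF=83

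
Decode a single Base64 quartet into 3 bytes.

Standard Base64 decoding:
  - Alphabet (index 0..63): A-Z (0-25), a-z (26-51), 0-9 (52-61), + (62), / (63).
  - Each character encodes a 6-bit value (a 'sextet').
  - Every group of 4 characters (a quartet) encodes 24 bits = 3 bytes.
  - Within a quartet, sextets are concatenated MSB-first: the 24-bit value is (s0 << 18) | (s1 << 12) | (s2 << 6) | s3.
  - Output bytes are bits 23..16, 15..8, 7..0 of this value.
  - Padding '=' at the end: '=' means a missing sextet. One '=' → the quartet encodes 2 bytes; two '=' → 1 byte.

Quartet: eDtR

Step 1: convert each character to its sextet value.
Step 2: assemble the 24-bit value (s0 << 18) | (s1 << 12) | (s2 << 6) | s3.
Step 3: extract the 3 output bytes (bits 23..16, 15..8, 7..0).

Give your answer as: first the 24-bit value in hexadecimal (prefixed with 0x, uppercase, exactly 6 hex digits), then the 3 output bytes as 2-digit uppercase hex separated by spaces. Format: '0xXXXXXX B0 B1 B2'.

Sextets: e=30, D=3, t=45, R=17
24-bit: (30<<18) | (3<<12) | (45<<6) | 17
      = 0x780000 | 0x003000 | 0x000B40 | 0x000011
      = 0x783B51
Bytes: (v>>16)&0xFF=78, (v>>8)&0xFF=3B, v&0xFF=51

Answer: 0x783B51 78 3B 51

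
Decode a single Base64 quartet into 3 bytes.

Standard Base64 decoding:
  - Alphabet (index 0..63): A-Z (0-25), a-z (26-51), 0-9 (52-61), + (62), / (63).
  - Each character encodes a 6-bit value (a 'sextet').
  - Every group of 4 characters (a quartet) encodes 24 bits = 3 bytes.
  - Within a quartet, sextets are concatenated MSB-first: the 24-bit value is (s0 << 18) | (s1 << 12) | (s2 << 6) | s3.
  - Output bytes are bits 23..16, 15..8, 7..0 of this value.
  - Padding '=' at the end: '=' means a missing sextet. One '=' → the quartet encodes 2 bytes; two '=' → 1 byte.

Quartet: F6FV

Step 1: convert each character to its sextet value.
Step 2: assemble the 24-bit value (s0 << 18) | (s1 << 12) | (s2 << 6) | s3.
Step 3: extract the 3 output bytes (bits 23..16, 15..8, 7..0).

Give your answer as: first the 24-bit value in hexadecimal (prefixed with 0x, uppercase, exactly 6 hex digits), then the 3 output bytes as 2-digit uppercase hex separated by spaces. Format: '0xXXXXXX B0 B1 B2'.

Answer: 0x17A155 17 A1 55

Derivation:
Sextets: F=5, 6=58, F=5, V=21
24-bit: (5<<18) | (58<<12) | (5<<6) | 21
      = 0x140000 | 0x03A000 | 0x000140 | 0x000015
      = 0x17A155
Bytes: (v>>16)&0xFF=17, (v>>8)&0xFF=A1, v&0xFF=55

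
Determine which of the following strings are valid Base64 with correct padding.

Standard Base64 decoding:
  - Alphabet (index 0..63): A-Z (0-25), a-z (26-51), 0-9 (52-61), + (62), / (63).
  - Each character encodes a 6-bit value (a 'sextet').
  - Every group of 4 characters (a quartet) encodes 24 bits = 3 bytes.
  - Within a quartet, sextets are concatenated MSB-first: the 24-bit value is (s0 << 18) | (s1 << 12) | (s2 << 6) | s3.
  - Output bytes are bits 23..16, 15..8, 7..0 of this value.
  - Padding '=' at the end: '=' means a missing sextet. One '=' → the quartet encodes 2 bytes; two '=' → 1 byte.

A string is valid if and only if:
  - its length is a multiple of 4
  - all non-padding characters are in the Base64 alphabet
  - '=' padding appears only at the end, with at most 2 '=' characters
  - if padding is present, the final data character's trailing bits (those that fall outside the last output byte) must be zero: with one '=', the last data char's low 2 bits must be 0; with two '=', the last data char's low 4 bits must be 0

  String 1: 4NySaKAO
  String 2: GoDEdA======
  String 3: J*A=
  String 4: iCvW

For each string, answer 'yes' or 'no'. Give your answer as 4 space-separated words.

String 1: '4NySaKAO' → valid
String 2: 'GoDEdA======' → invalid (6 pad chars (max 2))
String 3: 'J*A=' → invalid (bad char(s): ['*'])
String 4: 'iCvW' → valid

Answer: yes no no yes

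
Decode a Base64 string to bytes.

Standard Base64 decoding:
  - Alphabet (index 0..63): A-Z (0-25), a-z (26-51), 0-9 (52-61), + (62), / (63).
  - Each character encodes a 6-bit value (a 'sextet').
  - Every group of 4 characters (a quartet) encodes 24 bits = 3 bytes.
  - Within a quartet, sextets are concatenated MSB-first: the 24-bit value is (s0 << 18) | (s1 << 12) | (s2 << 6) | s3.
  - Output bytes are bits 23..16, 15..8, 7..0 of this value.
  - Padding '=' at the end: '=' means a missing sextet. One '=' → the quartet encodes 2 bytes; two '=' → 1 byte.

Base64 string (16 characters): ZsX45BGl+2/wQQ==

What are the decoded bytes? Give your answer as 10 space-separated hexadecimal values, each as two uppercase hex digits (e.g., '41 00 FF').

After char 0 ('Z'=25): chars_in_quartet=1 acc=0x19 bytes_emitted=0
After char 1 ('s'=44): chars_in_quartet=2 acc=0x66C bytes_emitted=0
After char 2 ('X'=23): chars_in_quartet=3 acc=0x19B17 bytes_emitted=0
After char 3 ('4'=56): chars_in_quartet=4 acc=0x66C5F8 -> emit 66 C5 F8, reset; bytes_emitted=3
After char 4 ('5'=57): chars_in_quartet=1 acc=0x39 bytes_emitted=3
After char 5 ('B'=1): chars_in_quartet=2 acc=0xE41 bytes_emitted=3
After char 6 ('G'=6): chars_in_quartet=3 acc=0x39046 bytes_emitted=3
After char 7 ('l'=37): chars_in_quartet=4 acc=0xE411A5 -> emit E4 11 A5, reset; bytes_emitted=6
After char 8 ('+'=62): chars_in_quartet=1 acc=0x3E bytes_emitted=6
After char 9 ('2'=54): chars_in_quartet=2 acc=0xFB6 bytes_emitted=6
After char 10 ('/'=63): chars_in_quartet=3 acc=0x3EDBF bytes_emitted=6
After char 11 ('w'=48): chars_in_quartet=4 acc=0xFB6FF0 -> emit FB 6F F0, reset; bytes_emitted=9
After char 12 ('Q'=16): chars_in_quartet=1 acc=0x10 bytes_emitted=9
After char 13 ('Q'=16): chars_in_quartet=2 acc=0x410 bytes_emitted=9
Padding '==': partial quartet acc=0x410 -> emit 41; bytes_emitted=10

Answer: 66 C5 F8 E4 11 A5 FB 6F F0 41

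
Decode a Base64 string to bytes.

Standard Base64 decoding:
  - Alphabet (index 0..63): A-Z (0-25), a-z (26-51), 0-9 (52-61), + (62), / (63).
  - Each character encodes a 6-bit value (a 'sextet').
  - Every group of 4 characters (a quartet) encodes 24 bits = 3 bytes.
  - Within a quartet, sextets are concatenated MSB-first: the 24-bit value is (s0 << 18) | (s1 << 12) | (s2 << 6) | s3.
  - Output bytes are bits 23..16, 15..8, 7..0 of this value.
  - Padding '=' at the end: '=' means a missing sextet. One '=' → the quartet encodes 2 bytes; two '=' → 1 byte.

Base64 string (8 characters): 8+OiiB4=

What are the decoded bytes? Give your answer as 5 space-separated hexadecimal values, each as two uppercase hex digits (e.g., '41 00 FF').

After char 0 ('8'=60): chars_in_quartet=1 acc=0x3C bytes_emitted=0
After char 1 ('+'=62): chars_in_quartet=2 acc=0xF3E bytes_emitted=0
After char 2 ('O'=14): chars_in_quartet=3 acc=0x3CF8E bytes_emitted=0
After char 3 ('i'=34): chars_in_quartet=4 acc=0xF3E3A2 -> emit F3 E3 A2, reset; bytes_emitted=3
After char 4 ('i'=34): chars_in_quartet=1 acc=0x22 bytes_emitted=3
After char 5 ('B'=1): chars_in_quartet=2 acc=0x881 bytes_emitted=3
After char 6 ('4'=56): chars_in_quartet=3 acc=0x22078 bytes_emitted=3
Padding '=': partial quartet acc=0x22078 -> emit 88 1E; bytes_emitted=5

Answer: F3 E3 A2 88 1E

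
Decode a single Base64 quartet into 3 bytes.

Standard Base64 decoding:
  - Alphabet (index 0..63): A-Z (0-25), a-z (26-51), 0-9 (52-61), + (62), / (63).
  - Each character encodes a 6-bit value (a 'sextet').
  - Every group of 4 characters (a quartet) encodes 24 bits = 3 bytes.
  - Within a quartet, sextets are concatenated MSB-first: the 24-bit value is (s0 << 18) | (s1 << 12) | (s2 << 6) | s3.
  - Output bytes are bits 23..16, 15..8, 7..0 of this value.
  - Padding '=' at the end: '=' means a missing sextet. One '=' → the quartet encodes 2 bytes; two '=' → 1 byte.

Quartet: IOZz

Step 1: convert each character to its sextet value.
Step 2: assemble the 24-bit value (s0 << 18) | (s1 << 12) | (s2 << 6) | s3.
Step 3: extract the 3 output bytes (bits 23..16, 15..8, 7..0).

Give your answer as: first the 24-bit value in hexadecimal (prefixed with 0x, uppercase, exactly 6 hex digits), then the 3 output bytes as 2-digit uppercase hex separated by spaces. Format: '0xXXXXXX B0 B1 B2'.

Answer: 0x20E673 20 E6 73

Derivation:
Sextets: I=8, O=14, Z=25, z=51
24-bit: (8<<18) | (14<<12) | (25<<6) | 51
      = 0x200000 | 0x00E000 | 0x000640 | 0x000033
      = 0x20E673
Bytes: (v>>16)&0xFF=20, (v>>8)&0xFF=E6, v&0xFF=73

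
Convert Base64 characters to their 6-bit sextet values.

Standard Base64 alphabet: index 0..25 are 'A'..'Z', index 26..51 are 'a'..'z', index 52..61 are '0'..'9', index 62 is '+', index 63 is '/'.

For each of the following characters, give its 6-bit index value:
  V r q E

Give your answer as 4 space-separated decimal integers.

'V': A..Z range, ord('V') − ord('A') = 21
'r': a..z range, 26 + ord('r') − ord('a') = 43
'q': a..z range, 26 + ord('q') − ord('a') = 42
'E': A..Z range, ord('E') − ord('A') = 4

Answer: 21 43 42 4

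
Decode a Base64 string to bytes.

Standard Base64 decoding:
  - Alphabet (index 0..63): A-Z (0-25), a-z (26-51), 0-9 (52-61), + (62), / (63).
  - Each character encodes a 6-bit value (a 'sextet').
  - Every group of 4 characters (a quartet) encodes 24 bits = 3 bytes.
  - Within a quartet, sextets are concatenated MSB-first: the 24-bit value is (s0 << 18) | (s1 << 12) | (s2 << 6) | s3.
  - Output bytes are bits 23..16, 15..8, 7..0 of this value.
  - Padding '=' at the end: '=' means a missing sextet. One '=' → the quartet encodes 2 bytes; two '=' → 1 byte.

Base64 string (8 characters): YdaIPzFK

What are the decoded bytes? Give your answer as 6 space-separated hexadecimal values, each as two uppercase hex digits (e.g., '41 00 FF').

Answer: 61 D6 88 3F 31 4A

Derivation:
After char 0 ('Y'=24): chars_in_quartet=1 acc=0x18 bytes_emitted=0
After char 1 ('d'=29): chars_in_quartet=2 acc=0x61D bytes_emitted=0
After char 2 ('a'=26): chars_in_quartet=3 acc=0x1875A bytes_emitted=0
After char 3 ('I'=8): chars_in_quartet=4 acc=0x61D688 -> emit 61 D6 88, reset; bytes_emitted=3
After char 4 ('P'=15): chars_in_quartet=1 acc=0xF bytes_emitted=3
After char 5 ('z'=51): chars_in_quartet=2 acc=0x3F3 bytes_emitted=3
After char 6 ('F'=5): chars_in_quartet=3 acc=0xFCC5 bytes_emitted=3
After char 7 ('K'=10): chars_in_quartet=4 acc=0x3F314A -> emit 3F 31 4A, reset; bytes_emitted=6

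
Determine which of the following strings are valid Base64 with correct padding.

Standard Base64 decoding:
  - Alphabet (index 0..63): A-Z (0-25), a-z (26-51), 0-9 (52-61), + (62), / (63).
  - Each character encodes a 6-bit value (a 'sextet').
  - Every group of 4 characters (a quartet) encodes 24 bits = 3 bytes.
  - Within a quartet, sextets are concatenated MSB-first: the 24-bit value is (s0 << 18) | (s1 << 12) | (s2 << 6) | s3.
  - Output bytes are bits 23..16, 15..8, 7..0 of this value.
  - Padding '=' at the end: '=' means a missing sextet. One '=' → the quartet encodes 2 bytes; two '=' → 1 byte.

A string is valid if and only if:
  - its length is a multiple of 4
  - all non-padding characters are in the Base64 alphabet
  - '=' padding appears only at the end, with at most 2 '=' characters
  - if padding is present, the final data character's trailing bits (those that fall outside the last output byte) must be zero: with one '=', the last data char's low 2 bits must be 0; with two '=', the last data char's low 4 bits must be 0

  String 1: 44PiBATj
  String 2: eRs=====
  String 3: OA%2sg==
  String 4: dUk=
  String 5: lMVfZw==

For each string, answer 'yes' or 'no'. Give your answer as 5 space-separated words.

String 1: '44PiBATj' → valid
String 2: 'eRs=====' → invalid (5 pad chars (max 2))
String 3: 'OA%2sg==' → invalid (bad char(s): ['%'])
String 4: 'dUk=' → valid
String 5: 'lMVfZw==' → valid

Answer: yes no no yes yes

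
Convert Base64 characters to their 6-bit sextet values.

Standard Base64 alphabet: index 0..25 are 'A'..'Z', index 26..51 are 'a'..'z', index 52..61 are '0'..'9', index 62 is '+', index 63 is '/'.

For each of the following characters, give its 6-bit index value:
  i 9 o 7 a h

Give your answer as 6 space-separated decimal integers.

'i': a..z range, 26 + ord('i') − ord('a') = 34
'9': 0..9 range, 52 + ord('9') − ord('0') = 61
'o': a..z range, 26 + ord('o') − ord('a') = 40
'7': 0..9 range, 52 + ord('7') − ord('0') = 59
'a': a..z range, 26 + ord('a') − ord('a') = 26
'h': a..z range, 26 + ord('h') − ord('a') = 33

Answer: 34 61 40 59 26 33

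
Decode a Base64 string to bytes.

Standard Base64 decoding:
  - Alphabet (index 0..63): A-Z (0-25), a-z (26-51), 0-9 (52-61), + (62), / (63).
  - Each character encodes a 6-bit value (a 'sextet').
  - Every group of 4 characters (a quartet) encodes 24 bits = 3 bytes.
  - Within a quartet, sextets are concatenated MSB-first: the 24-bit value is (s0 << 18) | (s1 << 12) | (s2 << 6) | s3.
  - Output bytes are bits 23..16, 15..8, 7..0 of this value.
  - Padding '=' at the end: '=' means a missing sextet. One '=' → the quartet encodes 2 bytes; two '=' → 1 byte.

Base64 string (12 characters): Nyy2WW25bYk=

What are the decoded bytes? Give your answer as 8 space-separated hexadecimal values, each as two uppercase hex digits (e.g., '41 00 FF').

Answer: 37 2C B6 59 6D B9 6D 89

Derivation:
After char 0 ('N'=13): chars_in_quartet=1 acc=0xD bytes_emitted=0
After char 1 ('y'=50): chars_in_quartet=2 acc=0x372 bytes_emitted=0
After char 2 ('y'=50): chars_in_quartet=3 acc=0xDCB2 bytes_emitted=0
After char 3 ('2'=54): chars_in_quartet=4 acc=0x372CB6 -> emit 37 2C B6, reset; bytes_emitted=3
After char 4 ('W'=22): chars_in_quartet=1 acc=0x16 bytes_emitted=3
After char 5 ('W'=22): chars_in_quartet=2 acc=0x596 bytes_emitted=3
After char 6 ('2'=54): chars_in_quartet=3 acc=0x165B6 bytes_emitted=3
After char 7 ('5'=57): chars_in_quartet=4 acc=0x596DB9 -> emit 59 6D B9, reset; bytes_emitted=6
After char 8 ('b'=27): chars_in_quartet=1 acc=0x1B bytes_emitted=6
After char 9 ('Y'=24): chars_in_quartet=2 acc=0x6D8 bytes_emitted=6
After char 10 ('k'=36): chars_in_quartet=3 acc=0x1B624 bytes_emitted=6
Padding '=': partial quartet acc=0x1B624 -> emit 6D 89; bytes_emitted=8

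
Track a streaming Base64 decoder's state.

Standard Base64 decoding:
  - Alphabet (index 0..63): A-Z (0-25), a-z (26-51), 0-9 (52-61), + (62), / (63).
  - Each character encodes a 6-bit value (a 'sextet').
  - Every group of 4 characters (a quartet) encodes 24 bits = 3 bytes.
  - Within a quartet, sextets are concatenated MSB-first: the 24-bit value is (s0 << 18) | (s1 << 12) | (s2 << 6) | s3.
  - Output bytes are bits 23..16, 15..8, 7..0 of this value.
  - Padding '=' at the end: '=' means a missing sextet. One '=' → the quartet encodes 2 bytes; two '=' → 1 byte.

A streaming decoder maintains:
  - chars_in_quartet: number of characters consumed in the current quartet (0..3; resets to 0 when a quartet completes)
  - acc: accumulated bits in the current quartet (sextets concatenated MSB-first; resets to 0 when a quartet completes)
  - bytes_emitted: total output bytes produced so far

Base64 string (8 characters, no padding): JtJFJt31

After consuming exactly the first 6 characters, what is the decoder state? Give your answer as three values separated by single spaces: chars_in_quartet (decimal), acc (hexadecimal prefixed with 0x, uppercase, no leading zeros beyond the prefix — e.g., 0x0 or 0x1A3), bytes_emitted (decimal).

Answer: 2 0x26D 3

Derivation:
After char 0 ('J'=9): chars_in_quartet=1 acc=0x9 bytes_emitted=0
After char 1 ('t'=45): chars_in_quartet=2 acc=0x26D bytes_emitted=0
After char 2 ('J'=9): chars_in_quartet=3 acc=0x9B49 bytes_emitted=0
After char 3 ('F'=5): chars_in_quartet=4 acc=0x26D245 -> emit 26 D2 45, reset; bytes_emitted=3
After char 4 ('J'=9): chars_in_quartet=1 acc=0x9 bytes_emitted=3
After char 5 ('t'=45): chars_in_quartet=2 acc=0x26D bytes_emitted=3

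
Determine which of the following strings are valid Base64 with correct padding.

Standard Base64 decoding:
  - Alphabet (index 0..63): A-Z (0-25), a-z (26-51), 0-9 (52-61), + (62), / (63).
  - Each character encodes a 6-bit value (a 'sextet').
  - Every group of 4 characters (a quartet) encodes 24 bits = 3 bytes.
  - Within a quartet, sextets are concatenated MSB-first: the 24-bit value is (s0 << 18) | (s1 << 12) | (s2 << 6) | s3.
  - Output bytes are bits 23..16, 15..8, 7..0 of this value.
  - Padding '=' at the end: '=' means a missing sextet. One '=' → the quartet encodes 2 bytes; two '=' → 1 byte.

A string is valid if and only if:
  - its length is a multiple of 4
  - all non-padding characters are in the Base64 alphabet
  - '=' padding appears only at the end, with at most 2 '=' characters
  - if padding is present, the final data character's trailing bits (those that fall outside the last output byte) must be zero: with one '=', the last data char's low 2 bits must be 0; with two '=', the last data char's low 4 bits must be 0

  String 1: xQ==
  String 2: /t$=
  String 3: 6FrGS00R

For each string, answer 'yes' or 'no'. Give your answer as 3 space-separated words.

Answer: yes no yes

Derivation:
String 1: 'xQ==' → valid
String 2: '/t$=' → invalid (bad char(s): ['$'])
String 3: '6FrGS00R' → valid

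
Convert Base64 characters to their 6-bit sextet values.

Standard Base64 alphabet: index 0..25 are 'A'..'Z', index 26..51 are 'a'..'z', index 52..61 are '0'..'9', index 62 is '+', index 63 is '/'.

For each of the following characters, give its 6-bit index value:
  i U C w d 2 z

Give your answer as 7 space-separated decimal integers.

Answer: 34 20 2 48 29 54 51

Derivation:
'i': a..z range, 26 + ord('i') − ord('a') = 34
'U': A..Z range, ord('U') − ord('A') = 20
'C': A..Z range, ord('C') − ord('A') = 2
'w': a..z range, 26 + ord('w') − ord('a') = 48
'd': a..z range, 26 + ord('d') − ord('a') = 29
'2': 0..9 range, 52 + ord('2') − ord('0') = 54
'z': a..z range, 26 + ord('z') − ord('a') = 51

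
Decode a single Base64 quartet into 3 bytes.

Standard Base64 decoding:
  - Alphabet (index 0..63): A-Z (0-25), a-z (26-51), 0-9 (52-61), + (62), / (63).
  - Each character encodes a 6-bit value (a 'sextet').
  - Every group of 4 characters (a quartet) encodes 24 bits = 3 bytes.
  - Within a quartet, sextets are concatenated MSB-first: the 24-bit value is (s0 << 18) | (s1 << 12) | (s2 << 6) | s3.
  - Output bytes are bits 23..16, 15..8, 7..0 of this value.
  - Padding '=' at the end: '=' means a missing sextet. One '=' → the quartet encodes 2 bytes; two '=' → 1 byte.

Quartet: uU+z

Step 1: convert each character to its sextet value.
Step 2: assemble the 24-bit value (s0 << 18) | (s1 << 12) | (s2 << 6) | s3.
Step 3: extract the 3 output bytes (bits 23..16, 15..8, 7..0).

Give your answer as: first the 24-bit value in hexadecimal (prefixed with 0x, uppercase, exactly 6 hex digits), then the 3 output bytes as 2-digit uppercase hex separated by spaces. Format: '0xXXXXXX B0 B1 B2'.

Sextets: u=46, U=20, +=62, z=51
24-bit: (46<<18) | (20<<12) | (62<<6) | 51
      = 0xB80000 | 0x014000 | 0x000F80 | 0x000033
      = 0xB94FB3
Bytes: (v>>16)&0xFF=B9, (v>>8)&0xFF=4F, v&0xFF=B3

Answer: 0xB94FB3 B9 4F B3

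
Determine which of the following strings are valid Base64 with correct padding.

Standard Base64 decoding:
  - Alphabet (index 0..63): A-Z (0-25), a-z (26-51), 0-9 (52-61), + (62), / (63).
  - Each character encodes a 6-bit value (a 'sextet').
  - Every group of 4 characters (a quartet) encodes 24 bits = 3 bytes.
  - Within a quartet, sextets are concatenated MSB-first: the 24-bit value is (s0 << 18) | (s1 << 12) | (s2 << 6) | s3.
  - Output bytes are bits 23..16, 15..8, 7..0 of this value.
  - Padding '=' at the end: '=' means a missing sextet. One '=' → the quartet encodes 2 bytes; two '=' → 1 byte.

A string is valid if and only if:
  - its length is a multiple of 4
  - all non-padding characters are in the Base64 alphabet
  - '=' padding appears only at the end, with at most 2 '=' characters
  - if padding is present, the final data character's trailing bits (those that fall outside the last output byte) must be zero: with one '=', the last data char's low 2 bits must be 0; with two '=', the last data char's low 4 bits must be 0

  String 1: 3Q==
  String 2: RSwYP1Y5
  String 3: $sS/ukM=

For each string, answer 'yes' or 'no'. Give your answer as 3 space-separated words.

Answer: yes yes no

Derivation:
String 1: '3Q==' → valid
String 2: 'RSwYP1Y5' → valid
String 3: '$sS/ukM=' → invalid (bad char(s): ['$'])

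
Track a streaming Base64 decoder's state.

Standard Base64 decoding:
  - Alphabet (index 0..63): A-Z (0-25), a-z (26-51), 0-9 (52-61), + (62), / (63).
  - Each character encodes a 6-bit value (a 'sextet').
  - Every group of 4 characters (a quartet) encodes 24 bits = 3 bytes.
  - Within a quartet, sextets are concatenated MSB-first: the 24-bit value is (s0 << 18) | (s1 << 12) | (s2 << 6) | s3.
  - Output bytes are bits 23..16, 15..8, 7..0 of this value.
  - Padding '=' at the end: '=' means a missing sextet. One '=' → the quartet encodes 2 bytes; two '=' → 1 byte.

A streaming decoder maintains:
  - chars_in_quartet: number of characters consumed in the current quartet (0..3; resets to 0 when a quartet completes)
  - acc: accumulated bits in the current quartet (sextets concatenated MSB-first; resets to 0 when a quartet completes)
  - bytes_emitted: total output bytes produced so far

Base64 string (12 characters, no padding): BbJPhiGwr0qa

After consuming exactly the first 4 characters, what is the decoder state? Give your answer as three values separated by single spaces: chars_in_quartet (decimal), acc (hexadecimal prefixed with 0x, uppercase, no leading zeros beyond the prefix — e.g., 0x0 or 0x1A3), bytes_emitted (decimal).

After char 0 ('B'=1): chars_in_quartet=1 acc=0x1 bytes_emitted=0
After char 1 ('b'=27): chars_in_quartet=2 acc=0x5B bytes_emitted=0
After char 2 ('J'=9): chars_in_quartet=3 acc=0x16C9 bytes_emitted=0
After char 3 ('P'=15): chars_in_quartet=4 acc=0x5B24F -> emit 05 B2 4F, reset; bytes_emitted=3

Answer: 0 0x0 3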